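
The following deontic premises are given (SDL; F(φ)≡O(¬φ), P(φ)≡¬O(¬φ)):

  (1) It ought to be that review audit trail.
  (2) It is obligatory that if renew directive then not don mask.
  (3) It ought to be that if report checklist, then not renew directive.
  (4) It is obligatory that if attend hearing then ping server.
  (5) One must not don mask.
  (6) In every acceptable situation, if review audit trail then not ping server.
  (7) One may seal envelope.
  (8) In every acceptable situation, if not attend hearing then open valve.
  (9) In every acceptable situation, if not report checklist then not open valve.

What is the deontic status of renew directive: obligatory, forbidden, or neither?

From premise 1 we have O(review_audit_trail).
With premise 6, O(review_audit_trail → ¬ping_server), the K-axiom yields O(¬ping_server).
The contrapositive of premise 4 (O(attend_hearing → ping_server)) is O(¬ping_server → ¬attend_hearing), and O(¬ping_server) is already established, so O(¬attend_hearing).
With premise 8, O(¬attend_hearing → open_valve), the K-axiom yields O(open_valve).
Premise 9 is O(¬report_checklist → ¬open_valve); contrapositively O(open_valve → report_checklist). Since O(open_valve) holds, K gives O(report_checklist).
Applying K to premise 3 (O(report_checklist → ¬renew_directive)) and O(report_checklist) yields O(¬renew_directive).
Premises 2, 5, 7 do not contribute to this derivation.
Thus O(¬renew_directive), which is F(renew_directive): renew_directive is forbidden.

Forbidden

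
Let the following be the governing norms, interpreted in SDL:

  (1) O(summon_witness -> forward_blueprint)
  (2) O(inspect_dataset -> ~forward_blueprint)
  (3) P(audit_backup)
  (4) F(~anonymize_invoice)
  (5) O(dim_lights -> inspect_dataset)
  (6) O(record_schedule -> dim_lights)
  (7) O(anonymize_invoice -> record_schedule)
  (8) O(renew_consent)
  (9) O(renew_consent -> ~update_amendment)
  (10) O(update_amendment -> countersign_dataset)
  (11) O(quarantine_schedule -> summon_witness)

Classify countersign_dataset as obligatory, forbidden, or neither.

Neither

Premise 10 is O(update_amendment -> countersign_dataset), but O(update_amendment) is not derivable from the premises, so it does not yield O(countersign_dataset).
No premise or chain of K-axiom applications forces O(countersign_dataset), and none forces O(~countersign_dataset). So countersign_dataset is neither obligatory nor forbidden under these norms.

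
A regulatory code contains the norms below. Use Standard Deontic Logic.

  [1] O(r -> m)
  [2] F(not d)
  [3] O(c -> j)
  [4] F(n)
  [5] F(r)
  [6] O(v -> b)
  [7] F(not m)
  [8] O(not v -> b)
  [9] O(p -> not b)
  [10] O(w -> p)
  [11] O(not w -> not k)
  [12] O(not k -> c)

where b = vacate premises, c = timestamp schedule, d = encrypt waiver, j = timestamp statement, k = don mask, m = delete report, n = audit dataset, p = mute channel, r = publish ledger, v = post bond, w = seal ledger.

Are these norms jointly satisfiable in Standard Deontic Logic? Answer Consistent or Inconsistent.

Premise 1 is O(r -> m); even if O(m) held, inferring O(r) would be affirming the consequent — invalid.
So O(r) is not derivable, and the apparent clash with O(not r) does not arise.
A world satisfying every obligation exists (e.g. b=true, c=true, d=true, j=true, k=false, m=true, n=false, p=false, r=false, v=false, w=false); no atom is both obligatory and forbidden, so the set is consistent.

Consistent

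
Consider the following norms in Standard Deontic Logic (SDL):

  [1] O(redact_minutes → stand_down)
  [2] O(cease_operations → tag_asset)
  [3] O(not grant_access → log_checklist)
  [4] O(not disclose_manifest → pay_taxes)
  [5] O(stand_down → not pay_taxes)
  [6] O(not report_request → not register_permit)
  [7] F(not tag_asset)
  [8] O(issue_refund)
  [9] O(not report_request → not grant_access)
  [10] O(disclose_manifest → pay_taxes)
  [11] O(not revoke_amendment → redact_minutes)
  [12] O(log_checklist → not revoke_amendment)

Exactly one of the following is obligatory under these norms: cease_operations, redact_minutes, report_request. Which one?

Premises 4 and 10 cover both cases: O(not disclose_manifest → pay_taxes) and O(disclose_manifest → pay_taxes). Since not disclose_manifest ∨ disclose_manifest is a tautology, O(pay_taxes) follows.
Premise 5 is O(stand_down → not pay_taxes); contrapositively O(pay_taxes → not stand_down). Since O(pay_taxes) holds, K gives O(not stand_down).
The contrapositive of premise 1 (O(redact_minutes → stand_down)) is O(not stand_down → not redact_minutes), and O(not stand_down) is already established, so O(not redact_minutes).
The contrapositive of premise 11 (O(not revoke_amendment → redact_minutes)) is O(not redact_minutes → revoke_amendment), and O(not redact_minutes) is already established, so O(revoke_amendment).
Premise 12 is O(log_checklist → not revoke_amendment); contrapositively O(revoke_amendment → not log_checklist). Since O(revoke_amendment) holds, K gives O(not log_checklist).
Premise 3, O(not grant_access → log_checklist), contraposes to O(not log_checklist → grant_access); with O(not log_checklist) we get O(grant_access).
Premise 9, O(not report_request → not grant_access), contraposes to O(grant_access → report_request); with O(grant_access) we get O(report_request).
So O(report_request) holds — report_request is obligatory. None of the other listed options is made obligatory by any chain of premises.

report_request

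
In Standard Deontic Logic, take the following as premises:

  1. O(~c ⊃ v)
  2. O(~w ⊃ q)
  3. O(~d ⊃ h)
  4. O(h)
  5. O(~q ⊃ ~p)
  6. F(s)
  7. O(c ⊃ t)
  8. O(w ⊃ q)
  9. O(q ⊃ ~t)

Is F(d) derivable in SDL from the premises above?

No

Premise 3 is O(~d ⊃ h); even if O(h) held, inferring O(~d) would be affirming the consequent — invalid.
No other premise forces O(~d). An ideal world satisfying every premise can still have d true, so F(d) is not derivable.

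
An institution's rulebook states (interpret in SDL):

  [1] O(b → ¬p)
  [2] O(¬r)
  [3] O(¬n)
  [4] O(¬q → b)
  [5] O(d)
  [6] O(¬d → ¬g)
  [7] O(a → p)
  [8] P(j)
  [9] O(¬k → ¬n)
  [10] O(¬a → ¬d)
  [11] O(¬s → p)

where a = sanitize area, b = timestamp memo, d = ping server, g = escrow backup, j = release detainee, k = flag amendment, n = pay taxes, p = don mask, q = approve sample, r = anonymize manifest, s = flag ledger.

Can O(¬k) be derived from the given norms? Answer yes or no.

Premise 9 is O(¬k → ¬n); even if O(¬n) held, inferring O(¬k) would be affirming the consequent — invalid.
No other premise forces O(¬k). An ideal world satisfying every premise can still have ¬k false, so O(¬k) is not derivable.

No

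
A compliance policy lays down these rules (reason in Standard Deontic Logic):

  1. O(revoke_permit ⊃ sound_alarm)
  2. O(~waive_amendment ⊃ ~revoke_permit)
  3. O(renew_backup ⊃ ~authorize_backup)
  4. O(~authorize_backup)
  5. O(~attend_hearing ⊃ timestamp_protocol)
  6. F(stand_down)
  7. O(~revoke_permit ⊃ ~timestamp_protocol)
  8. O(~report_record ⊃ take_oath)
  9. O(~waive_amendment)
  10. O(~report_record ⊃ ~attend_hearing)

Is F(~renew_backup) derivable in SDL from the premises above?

Premise 3 is O(renew_backup ⊃ ~authorize_backup); even if O(~authorize_backup) held, inferring O(renew_backup) would be affirming the consequent — invalid.
No other premise forces O(renew_backup). An ideal world satisfying every premise can still have ~renew_backup true, so F(~renew_backup) is not derivable.

No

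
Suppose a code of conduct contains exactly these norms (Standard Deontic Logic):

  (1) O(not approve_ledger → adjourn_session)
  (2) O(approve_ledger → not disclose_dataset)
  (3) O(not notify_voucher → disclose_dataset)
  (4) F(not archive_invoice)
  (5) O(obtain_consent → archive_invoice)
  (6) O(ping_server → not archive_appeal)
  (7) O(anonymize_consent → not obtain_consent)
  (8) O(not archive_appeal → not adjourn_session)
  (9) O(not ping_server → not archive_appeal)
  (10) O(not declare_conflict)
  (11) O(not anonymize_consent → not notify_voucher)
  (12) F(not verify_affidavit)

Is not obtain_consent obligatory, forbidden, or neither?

Premises 9 and 6 cover both cases: O(not ping_server → not archive_appeal) and O(ping_server → not archive_appeal). Since not ping_server ∨ ping_server is a tautology, O(not archive_appeal) follows.
Applying K to premise 8 (O(not archive_appeal → not adjourn_session)) and O(not archive_appeal) yields O(not adjourn_session).
Premise 1 is O(not approve_ledger → adjourn_session); contrapositively O(not adjourn_session → approve_ledger). Since O(not adjourn_session) holds, K gives O(approve_ledger).
Applying K to premise 2 (O(approve_ledger → not disclose_dataset)) and O(approve_ledger) yields O(not disclose_dataset).
Premise 3, O(not notify_voucher → disclose_dataset), contraposes to O(not disclose_dataset → notify_voucher); with O(not disclose_dataset) we get O(notify_voucher).
The contrapositive of premise 11 (O(not anonymize_consent → not notify_voucher)) is O(notify_voucher → anonymize_consent), and O(notify_voucher) is already established, so O(anonymize_consent).
Applying K to premise 7 (O(anonymize_consent → not obtain_consent)) and O(anonymize_consent) yields O(not obtain_consent).
Premises 4, 5, 10, 12 do not contribute to this derivation.
Hence not obtain_consent is obligatory.

Obligatory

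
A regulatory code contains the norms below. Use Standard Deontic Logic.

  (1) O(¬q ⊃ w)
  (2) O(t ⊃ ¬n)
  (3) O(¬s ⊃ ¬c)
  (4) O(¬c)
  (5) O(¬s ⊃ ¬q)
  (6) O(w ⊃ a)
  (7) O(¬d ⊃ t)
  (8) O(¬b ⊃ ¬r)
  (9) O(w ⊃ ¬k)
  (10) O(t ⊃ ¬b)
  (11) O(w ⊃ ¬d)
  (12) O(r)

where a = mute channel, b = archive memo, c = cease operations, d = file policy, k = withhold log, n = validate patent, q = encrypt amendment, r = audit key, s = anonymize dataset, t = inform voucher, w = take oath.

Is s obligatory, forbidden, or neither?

Obligatory

From premise 12 we have O(r).
Premise 8 is O(¬b ⊃ ¬r); contrapositively O(r ⊃ b). Since O(r) holds, K gives O(b).
The contrapositive of premise 10 (O(t ⊃ ¬b)) is O(b ⊃ ¬t), and O(b) is already established, so O(¬t).
Premise 7, O(¬d ⊃ t), contraposes to O(¬t ⊃ d); with O(¬t) we get O(d).
Premise 11, O(w ⊃ ¬d), contraposes to O(d ⊃ ¬w); with O(d) we get O(¬w).
Premise 1, O(¬q ⊃ w), contraposes to O(¬w ⊃ q); with O(¬w) we get O(q).
Premise 5 is O(¬s ⊃ ¬q); contrapositively O(q ⊃ s). Since O(q) holds, K gives O(s).
Premises 2, 3, 4, 6, 9 do not contribute to this derivation.
Hence s is obligatory.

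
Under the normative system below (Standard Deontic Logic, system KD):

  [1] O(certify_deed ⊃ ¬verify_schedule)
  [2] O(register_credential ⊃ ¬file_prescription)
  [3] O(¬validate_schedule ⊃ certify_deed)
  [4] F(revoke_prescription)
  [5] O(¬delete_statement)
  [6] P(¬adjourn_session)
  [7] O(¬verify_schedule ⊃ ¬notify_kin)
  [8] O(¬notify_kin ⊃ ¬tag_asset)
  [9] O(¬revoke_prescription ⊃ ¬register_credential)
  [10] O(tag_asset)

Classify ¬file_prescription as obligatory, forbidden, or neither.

Premise 2 is O(register_credential ⊃ ¬file_prescription), but O(register_credential) is not derivable from the premises, so it does not yield O(¬file_prescription).
No premise or chain of K-axiom applications forces O(¬file_prescription), and none forces O(file_prescription). So ¬file_prescription is neither obligatory nor forbidden under these norms.

Neither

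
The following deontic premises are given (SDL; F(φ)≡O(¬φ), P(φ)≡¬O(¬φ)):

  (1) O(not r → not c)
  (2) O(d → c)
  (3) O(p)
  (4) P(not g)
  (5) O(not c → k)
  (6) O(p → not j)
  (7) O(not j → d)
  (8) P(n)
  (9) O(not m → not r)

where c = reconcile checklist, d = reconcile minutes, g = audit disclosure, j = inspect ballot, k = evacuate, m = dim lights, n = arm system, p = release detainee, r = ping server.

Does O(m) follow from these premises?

Yes

From premise 3 we have O(p).
Premise 6 is O(p → not j); since O(p), deontic closure gives O(not j).
Applying K to premise 7 (O(not j → d)) and O(not j) yields O(d).
With premise 2, O(d → c), the K-axiom yields O(c).
Premise 1, O(not r → not c), contraposes to O(c → r); with O(c) we get O(r).
Premise 9 is O(not m → not r); contrapositively O(r → m). Since O(r) holds, K gives O(m).
Premises 4, 5, 8 do not contribute to this derivation.
So O(m) follows.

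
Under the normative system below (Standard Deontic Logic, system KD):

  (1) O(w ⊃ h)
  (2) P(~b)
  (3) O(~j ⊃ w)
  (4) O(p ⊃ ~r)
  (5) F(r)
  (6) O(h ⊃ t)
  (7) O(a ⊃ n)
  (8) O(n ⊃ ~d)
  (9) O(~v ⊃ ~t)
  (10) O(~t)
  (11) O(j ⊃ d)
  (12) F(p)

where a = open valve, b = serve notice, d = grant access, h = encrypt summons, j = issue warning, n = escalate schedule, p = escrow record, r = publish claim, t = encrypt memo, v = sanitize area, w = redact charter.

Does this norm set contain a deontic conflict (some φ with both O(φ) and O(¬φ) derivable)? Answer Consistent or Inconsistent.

Premise 4 is O(p ⊃ ~r); even if O(~r) held, inferring O(p) would be affirming the consequent — invalid.
So O(p) is not derivable, and the apparent clash with O(~p) does not arise.
A world satisfying every obligation exists (e.g. a=false, b=false, d=true, h=false, j=true, n=false, p=false, r=false, t=false, v=false, w=false); no atom is both obligatory and forbidden, so the set is consistent.

Consistent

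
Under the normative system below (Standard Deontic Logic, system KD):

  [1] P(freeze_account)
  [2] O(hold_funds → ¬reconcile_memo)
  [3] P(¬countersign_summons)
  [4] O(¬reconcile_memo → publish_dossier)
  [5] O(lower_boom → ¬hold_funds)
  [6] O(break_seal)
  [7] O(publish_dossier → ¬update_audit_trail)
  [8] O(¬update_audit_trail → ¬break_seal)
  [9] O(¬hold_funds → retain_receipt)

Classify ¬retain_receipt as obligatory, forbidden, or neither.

Premise 6 states O(break_seal) outright.
Premise 8 is O(¬update_audit_trail → ¬break_seal); contrapositively O(break_seal → update_audit_trail). Since O(break_seal) holds, K gives O(update_audit_trail).
Premise 7 is O(publish_dossier → ¬update_audit_trail); contrapositively O(update_audit_trail → ¬publish_dossier). Since O(update_audit_trail) holds, K gives O(¬publish_dossier).
Premise 4, O(¬reconcile_memo → publish_dossier), contraposes to O(¬publish_dossier → reconcile_memo); with O(¬publish_dossier) we get O(reconcile_memo).
Premise 2 is O(hold_funds → ¬reconcile_memo); contrapositively O(reconcile_memo → ¬hold_funds). Since O(reconcile_memo) holds, K gives O(¬hold_funds).
With premise 9, O(¬hold_funds → retain_receipt), the K-axiom yields O(retain_receipt).
Premises 1, 3, 5 do not contribute to this derivation.
Thus O(retain_receipt), which is F(¬retain_receipt): ¬retain_receipt is forbidden.

Forbidden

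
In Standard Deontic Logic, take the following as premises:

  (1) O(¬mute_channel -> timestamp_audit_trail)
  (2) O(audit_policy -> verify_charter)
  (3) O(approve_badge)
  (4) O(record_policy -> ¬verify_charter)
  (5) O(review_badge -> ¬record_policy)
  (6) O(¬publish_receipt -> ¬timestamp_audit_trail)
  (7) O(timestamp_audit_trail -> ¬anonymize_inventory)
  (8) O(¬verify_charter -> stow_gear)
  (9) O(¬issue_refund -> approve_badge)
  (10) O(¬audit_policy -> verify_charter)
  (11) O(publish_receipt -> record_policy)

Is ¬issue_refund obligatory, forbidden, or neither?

Neither

Premise 9 is O(¬issue_refund -> approve_badge); even if O(approve_badge) held, inferring O(¬issue_refund) would be affirming the consequent — invalid.
No premise or chain of K-axiom applications forces O(¬issue_refund), and none forces O(issue_refund). So ¬issue_refund is neither obligatory nor forbidden under these norms.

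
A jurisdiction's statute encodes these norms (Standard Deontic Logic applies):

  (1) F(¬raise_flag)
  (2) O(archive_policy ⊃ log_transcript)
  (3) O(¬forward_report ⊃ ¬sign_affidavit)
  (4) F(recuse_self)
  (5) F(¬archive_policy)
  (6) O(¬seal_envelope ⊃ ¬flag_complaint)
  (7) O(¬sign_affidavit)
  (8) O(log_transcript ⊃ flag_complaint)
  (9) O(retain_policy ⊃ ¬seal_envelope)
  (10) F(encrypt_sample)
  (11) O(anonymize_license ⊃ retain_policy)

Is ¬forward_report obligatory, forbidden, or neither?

Neither

Premise 3 is O(¬forward_report ⊃ ¬sign_affidavit); even if O(¬sign_affidavit) held, inferring O(¬forward_report) would be affirming the consequent — invalid.
No premise or chain of K-axiom applications forces O(¬forward_report), and none forces O(forward_report). So ¬forward_report is neither obligatory nor forbidden under these norms.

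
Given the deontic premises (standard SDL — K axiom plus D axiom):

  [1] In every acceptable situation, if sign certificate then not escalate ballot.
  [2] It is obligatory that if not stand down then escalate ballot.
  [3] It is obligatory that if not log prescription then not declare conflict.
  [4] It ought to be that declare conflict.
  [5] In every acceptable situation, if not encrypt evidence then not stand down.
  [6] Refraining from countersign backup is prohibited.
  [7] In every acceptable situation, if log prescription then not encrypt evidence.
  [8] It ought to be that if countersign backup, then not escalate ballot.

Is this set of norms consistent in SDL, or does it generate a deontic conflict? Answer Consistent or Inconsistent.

Premise 6, F(¬countersign_backup), is equivalent to O(countersign_backup).
From O(countersign_backup) and premise 8, O(countersign_backup → ¬escalate_ballot), we obtain O(¬escalate_ballot).
The contrapositive of premise 2 (O(¬stand_down → escalate_ballot)) is O(¬escalate_ballot → stand_down), and O(¬escalate_ballot) is already established, so O(stand_down).
The contrapositive of premise 5 (O(¬encrypt_evidence → ¬stand_down)) is O(stand_down → encrypt_evidence), and O(stand_down) is already established, so O(encrypt_evidence).
The contrapositive of premise 7 (O(log_prescription → ¬encrypt_evidence)) is O(encrypt_evidence → ¬log_prescription), and O(encrypt_evidence) is already established, so O(¬log_prescription).
Premise 3 is O(¬log_prescription → ¬declare_conflict); since O(¬log_prescription), deontic closure gives O(¬declare_conflict).
Yet premise 4 states O(declare_conflict).
We now have both O(¬declare_conflict) and O(declare_conflict) — declare_conflict is simultaneously obligatory and forbidden, violating the D-axiom.

Inconsistent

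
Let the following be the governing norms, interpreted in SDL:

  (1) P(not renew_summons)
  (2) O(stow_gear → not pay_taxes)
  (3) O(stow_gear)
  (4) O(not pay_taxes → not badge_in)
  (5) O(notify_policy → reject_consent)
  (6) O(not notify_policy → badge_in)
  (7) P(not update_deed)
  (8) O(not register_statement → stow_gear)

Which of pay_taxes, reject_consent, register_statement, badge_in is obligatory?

Premise 3 gives O(stow_gear).
From O(stow_gear) and premise 2, O(stow_gear → not pay_taxes), we obtain O(not pay_taxes).
Premise 4 is O(not pay_taxes → not badge_in); since O(not pay_taxes), deontic closure gives O(not badge_in).
The contrapositive of premise 6 (O(not notify_policy → badge_in)) is O(not badge_in → notify_policy), and O(not badge_in) is already established, so O(notify_policy).
Applying K to premise 5 (O(notify_policy → reject_consent)) and O(notify_policy) yields O(reject_consent).
So O(reject_consent) holds — reject_consent is obligatory. None of the other listed options is made obligatory by any chain of premises.

reject_consent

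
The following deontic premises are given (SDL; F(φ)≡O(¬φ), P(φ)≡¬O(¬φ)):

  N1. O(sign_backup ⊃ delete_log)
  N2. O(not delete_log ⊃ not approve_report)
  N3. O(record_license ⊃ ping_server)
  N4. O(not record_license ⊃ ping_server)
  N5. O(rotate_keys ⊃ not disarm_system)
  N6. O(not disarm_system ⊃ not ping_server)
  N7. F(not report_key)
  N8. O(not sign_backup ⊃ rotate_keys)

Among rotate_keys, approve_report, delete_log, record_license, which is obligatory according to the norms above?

delete_log

Premises 3 and 4 cover both cases: O(record_license ⊃ ping_server) and O(not record_license ⊃ ping_server). Since record_license ∨ not record_license is a tautology, O(ping_server) follows.
The contrapositive of premise 6 (O(not disarm_system ⊃ not ping_server)) is O(ping_server ⊃ disarm_system), and O(ping_server) is already established, so O(disarm_system).
Premise 5 is O(rotate_keys ⊃ not disarm_system); contrapositively O(disarm_system ⊃ not rotate_keys). Since O(disarm_system) holds, K gives O(not rotate_keys).
The contrapositive of premise 8 (O(not sign_backup ⊃ rotate_keys)) is O(not rotate_keys ⊃ sign_backup), and O(not rotate_keys) is already established, so O(sign_backup).
Premise 1 is O(sign_backup ⊃ delete_log); since O(sign_backup), deontic closure gives O(delete_log).
So O(delete_log) holds — delete_log is obligatory. None of the other listed options is made obligatory by any chain of premises.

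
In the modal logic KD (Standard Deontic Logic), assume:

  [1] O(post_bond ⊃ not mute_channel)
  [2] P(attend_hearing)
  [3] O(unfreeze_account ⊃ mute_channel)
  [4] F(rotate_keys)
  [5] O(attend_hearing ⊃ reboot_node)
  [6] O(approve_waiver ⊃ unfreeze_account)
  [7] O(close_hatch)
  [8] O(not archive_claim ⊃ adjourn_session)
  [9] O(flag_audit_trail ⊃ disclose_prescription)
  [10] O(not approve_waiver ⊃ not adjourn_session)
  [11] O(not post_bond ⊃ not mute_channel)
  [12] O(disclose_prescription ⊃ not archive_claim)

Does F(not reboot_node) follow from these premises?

Premise 5 is O(attend_hearing ⊃ reboot_node), but O(attend_hearing) is not derivable from the premises (the permission P(attend_hearing) asserts only not O(not attend_hearing), not O(attend_hearing)), so it does not yield O(reboot_node).
No other premise forces O(reboot_node). An ideal world satisfying every premise can still have not reboot_node true, so F(not reboot_node) is not derivable.

No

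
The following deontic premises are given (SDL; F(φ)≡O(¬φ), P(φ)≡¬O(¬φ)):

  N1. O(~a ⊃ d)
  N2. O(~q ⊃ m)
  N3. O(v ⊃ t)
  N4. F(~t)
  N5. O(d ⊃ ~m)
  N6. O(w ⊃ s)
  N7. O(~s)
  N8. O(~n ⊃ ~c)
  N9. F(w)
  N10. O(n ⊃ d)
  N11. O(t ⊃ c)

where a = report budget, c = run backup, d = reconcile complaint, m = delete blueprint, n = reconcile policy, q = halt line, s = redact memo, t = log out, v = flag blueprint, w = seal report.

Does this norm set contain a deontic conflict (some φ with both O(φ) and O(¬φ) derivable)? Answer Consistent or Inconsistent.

Consistent

Premise 6 is O(w ⊃ s), but O(w) is not derivable from the premises, so it does not yield O(s).
So O(s) is not derivable, and the apparent clash with O(~s) does not arise.
A world satisfying every obligation exists (e.g. a=false, c=true, d=true, m=false, n=true, q=true, s=false, t=true, v=false, w=false); no atom is both obligatory and forbidden, so the set is consistent.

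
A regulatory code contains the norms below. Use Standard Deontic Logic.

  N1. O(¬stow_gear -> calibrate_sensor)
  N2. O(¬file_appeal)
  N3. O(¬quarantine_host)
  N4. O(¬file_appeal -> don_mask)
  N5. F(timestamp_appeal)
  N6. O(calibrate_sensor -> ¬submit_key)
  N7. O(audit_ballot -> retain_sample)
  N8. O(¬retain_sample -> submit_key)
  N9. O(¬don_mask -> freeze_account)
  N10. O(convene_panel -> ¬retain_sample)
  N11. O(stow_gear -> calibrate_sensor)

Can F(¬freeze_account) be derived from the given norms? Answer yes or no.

Premise 9 is O(¬don_mask -> freeze_account), but O(¬don_mask) is not derivable from the premises, so it does not yield O(freeze_account).
No other premise forces O(freeze_account). An ideal world satisfying every premise can still have ¬freeze_account true, so F(¬freeze_account) is not derivable.

No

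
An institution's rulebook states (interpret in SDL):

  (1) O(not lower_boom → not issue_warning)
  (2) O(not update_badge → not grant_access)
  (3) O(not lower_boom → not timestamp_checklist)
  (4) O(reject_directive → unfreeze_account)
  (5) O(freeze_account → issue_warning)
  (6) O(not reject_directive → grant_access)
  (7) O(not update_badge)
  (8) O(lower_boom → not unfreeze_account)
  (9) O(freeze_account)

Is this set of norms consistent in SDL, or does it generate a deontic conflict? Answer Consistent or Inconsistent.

From premise 9 we have O(freeze_account).
With premise 5, O(freeze_account → issue_warning), the K-axiom yields O(issue_warning).
Premise 1, O(not lower_boom → not issue_warning), contraposes to O(issue_warning → lower_boom); with O(issue_warning) we get O(lower_boom).
From O(lower_boom) and premise 8, O(lower_boom → not unfreeze_account), we obtain O(not unfreeze_account).
Premise 4 is O(reject_directive → unfreeze_account); contrapositively O(not unfreeze_account → not reject_directive). Since O(not unfreeze_account) holds, K gives O(not reject_directive).
Premise 6 is O(not reject_directive → grant_access); since O(not reject_directive), deontic closure gives O(grant_access).
Premise 2, O(not update_badge → not grant_access), contraposes to O(grant_access → update_badge); with O(grant_access) we get O(update_badge).
Yet premise 7 states O(not update_badge).
We now have both O(update_badge) and O(not update_badge) — update_badge is simultaneously obligatory and forbidden, violating the D-axiom.

Inconsistent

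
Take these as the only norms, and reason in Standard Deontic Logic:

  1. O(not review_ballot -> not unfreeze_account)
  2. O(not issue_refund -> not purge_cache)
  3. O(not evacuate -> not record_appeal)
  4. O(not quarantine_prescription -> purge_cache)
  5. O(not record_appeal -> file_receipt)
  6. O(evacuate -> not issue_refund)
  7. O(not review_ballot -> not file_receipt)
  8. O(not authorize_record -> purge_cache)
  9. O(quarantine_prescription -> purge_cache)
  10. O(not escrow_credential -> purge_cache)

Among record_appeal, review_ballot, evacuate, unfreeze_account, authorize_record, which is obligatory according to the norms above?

By case analysis on quarantine_prescription: premise 9 gives O(quarantine_prescription -> purge_cache) and premise 4 gives O(not quarantine_prescription -> purge_cache), so O(purge_cache) either way.
Premise 2 is O(not issue_refund -> not purge_cache); contrapositively O(purge_cache -> issue_refund). Since O(purge_cache) holds, K gives O(issue_refund).
Premise 6, O(evacuate -> not issue_refund), contraposes to O(issue_refund -> not evacuate); with O(issue_refund) we get O(not evacuate).
From O(not evacuate) and premise 3, O(not evacuate -> not record_appeal), we obtain O(not record_appeal).
Premise 5 is O(not record_appeal -> file_receipt); since O(not record_appeal), deontic closure gives O(file_receipt).
Premise 7, O(not review_ballot -> not file_receipt), contraposes to O(file_receipt -> review_ballot); with O(file_receipt) we get O(review_ballot).
So O(review_ballot) holds — review_ballot is obligatory. None of the other listed options is made obligatory by any chain of premises.

review_ballot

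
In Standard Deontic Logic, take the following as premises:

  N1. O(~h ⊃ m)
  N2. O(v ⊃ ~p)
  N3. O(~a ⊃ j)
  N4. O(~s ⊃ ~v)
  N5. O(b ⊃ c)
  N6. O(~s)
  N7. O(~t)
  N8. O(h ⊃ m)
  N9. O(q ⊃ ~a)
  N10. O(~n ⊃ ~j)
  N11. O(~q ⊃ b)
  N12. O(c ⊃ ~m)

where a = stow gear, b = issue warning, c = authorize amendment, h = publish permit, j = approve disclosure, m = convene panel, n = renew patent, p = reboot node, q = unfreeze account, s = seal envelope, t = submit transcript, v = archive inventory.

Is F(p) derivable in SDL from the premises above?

No

Premise 2 is O(v ⊃ ~p), but O(v) is not derivable from the premises, so it does not yield O(~p).
No other premise forces O(~p). An ideal world satisfying every premise can still have p true, so F(p) is not derivable.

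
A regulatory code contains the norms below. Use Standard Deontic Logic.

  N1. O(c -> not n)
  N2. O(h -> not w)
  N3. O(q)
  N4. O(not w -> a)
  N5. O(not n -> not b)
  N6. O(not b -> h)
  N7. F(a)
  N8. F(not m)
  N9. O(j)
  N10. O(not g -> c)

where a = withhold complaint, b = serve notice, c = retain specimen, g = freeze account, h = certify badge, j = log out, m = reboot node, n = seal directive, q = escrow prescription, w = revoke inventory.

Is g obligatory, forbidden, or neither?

Obligatory

F(a) at premise 7 means O(not a).
The contrapositive of premise 4 (O(not w -> a)) is O(not a -> w), and O(not a) is already established, so O(w).
Premise 2, O(h -> not w), contraposes to O(w -> not h); with O(w) we get O(not h).
Premise 6, O(not b -> h), contraposes to O(not h -> b); with O(not h) we get O(b).
Premise 5, O(not n -> not b), contraposes to O(b -> n); with O(b) we get O(n).
Premise 1 is O(c -> not n); contrapositively O(n -> not c). Since O(n) holds, K gives O(not c).
Premise 10 is O(not g -> c); contrapositively O(not c -> g). Since O(not c) holds, K gives O(g).
Premises 3, 8, 9 do not contribute to this derivation.
Hence g is obligatory.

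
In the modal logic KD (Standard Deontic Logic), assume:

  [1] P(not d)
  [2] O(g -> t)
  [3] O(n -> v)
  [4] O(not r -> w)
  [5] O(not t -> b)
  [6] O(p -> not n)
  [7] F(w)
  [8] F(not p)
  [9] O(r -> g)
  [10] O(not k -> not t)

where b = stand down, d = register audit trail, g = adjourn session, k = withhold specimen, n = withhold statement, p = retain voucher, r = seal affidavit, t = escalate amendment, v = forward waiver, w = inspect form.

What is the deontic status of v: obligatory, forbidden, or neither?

Neither

Premise 3 is O(n -> v), but O(n) is not derivable from the premises, so it does not yield O(v).
No premise or chain of K-axiom applications forces O(v), and none forces O(not v). So v is neither obligatory nor forbidden under these norms.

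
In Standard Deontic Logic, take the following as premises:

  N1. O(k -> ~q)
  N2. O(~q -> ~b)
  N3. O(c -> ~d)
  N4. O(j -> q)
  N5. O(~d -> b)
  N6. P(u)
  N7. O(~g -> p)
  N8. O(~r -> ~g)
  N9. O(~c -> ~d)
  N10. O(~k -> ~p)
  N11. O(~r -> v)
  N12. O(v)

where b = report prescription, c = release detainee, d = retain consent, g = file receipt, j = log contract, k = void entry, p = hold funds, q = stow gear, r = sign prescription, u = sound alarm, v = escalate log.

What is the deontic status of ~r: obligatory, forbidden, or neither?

Forbidden

By case analysis on c: premise 3 gives O(c -> ~d) and premise 9 gives O(~c -> ~d), so O(~d) either way.
With premise 5, O(~d -> b), the K-axiom yields O(b).
Premise 2 is O(~q -> ~b); contrapositively O(b -> q). Since O(b) holds, K gives O(q).
The contrapositive of premise 1 (O(k -> ~q)) is O(q -> ~k), and O(q) is already established, so O(~k).
With premise 10, O(~k -> ~p), the K-axiom yields O(~p).
Premise 7, O(~g -> p), contraposes to O(~p -> g); with O(~p) we get O(g).
Premise 8, O(~r -> ~g), contraposes to O(g -> r); with O(g) we get O(r).
Premises 4, 6, 11, 12 do not contribute to this derivation.
Thus O(r), which is F(~r): ~r is forbidden.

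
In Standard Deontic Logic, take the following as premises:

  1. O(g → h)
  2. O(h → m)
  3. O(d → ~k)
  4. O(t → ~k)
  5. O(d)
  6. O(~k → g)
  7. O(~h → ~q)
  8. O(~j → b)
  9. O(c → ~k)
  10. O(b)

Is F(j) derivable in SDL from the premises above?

No

Premise 8 is O(~j → b); even if O(b) held, inferring O(~j) would be affirming the consequent — invalid.
No other premise forces O(~j). An ideal world satisfying every premise can still have j true, so F(j) is not derivable.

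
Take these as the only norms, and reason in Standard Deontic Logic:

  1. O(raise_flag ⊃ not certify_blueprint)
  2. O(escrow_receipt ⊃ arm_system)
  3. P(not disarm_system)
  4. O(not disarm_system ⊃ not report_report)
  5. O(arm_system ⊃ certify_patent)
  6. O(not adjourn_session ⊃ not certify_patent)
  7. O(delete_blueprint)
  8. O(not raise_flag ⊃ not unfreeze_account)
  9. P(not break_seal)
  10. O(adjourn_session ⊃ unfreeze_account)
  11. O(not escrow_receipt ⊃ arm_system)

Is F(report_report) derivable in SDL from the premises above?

Premise 4 is O(not disarm_system ⊃ not report_report), but O(not disarm_system) is not derivable from the premises (the permission P(not disarm_system) asserts only not O(disarm_system), not O(not disarm_system)), so it does not yield O(not report_report).
No other premise forces O(not report_report). An ideal world satisfying every premise can still have report_report true, so F(report_report) is not derivable.

No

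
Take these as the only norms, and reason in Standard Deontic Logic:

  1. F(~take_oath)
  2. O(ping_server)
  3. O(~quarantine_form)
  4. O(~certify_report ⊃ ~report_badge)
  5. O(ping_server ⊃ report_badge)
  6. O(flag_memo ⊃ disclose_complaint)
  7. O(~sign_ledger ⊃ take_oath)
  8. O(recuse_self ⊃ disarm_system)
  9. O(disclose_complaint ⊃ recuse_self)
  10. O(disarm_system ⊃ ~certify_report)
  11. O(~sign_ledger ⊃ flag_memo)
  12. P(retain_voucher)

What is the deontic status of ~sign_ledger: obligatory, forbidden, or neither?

Forbidden

From premise 2 we have O(ping_server).
From O(ping_server) and premise 5, O(ping_server ⊃ report_badge), we obtain O(report_badge).
The contrapositive of premise 4 (O(~certify_report ⊃ ~report_badge)) is O(report_badge ⊃ certify_report), and O(report_badge) is already established, so O(certify_report).
Premise 10 is O(disarm_system ⊃ ~certify_report); contrapositively O(certify_report ⊃ ~disarm_system). Since O(certify_report) holds, K gives O(~disarm_system).
Premise 8, O(recuse_self ⊃ disarm_system), contraposes to O(~disarm_system ⊃ ~recuse_self); with O(~disarm_system) we get O(~recuse_self).
Premise 9, O(disclose_complaint ⊃ recuse_self), contraposes to O(~recuse_self ⊃ ~disclose_complaint); with O(~recuse_self) we get O(~disclose_complaint).
Premise 6, O(flag_memo ⊃ disclose_complaint), contraposes to O(~disclose_complaint ⊃ ~flag_memo); with O(~disclose_complaint) we get O(~flag_memo).
Premise 11, O(~sign_ledger ⊃ flag_memo), contraposes to O(~flag_memo ⊃ sign_ledger); with O(~flag_memo) we get O(sign_ledger).
Premises 1, 3, 7, 12 do not contribute to this derivation.
Thus O(sign_ledger), which is F(~sign_ledger): ~sign_ledger is forbidden.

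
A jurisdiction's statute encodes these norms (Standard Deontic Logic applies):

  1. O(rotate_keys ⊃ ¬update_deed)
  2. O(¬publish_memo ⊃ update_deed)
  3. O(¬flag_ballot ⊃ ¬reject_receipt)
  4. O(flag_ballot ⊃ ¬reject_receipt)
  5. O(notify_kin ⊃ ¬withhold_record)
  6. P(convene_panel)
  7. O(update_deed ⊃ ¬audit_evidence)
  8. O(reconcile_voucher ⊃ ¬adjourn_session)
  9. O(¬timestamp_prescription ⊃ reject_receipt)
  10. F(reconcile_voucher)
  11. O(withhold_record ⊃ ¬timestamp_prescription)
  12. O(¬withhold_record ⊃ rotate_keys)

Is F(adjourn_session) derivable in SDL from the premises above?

Premise 8 is O(reconcile_voucher ⊃ ¬adjourn_session), but O(reconcile_voucher) is not derivable from the premises, so it does not yield O(¬adjourn_session).
No other premise forces O(¬adjourn_session). An ideal world satisfying every premise can still have adjourn_session true, so F(adjourn_session) is not derivable.

No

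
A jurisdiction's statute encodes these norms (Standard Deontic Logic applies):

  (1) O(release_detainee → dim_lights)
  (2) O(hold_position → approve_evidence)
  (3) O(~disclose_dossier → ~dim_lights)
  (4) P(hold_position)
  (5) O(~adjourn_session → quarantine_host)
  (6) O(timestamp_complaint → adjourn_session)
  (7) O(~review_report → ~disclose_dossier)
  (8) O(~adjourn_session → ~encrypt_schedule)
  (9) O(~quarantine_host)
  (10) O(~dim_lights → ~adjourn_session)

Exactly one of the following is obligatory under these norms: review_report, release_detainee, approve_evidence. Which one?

review_report

Premise 9 gives O(~quarantine_host).
Premise 5, O(~adjourn_session → quarantine_host), contraposes to O(~quarantine_host → adjourn_session); with O(~quarantine_host) we get O(adjourn_session).
Premise 10, O(~dim_lights → ~adjourn_session), contraposes to O(adjourn_session → dim_lights); with O(adjourn_session) we get O(dim_lights).
Premise 3, O(~disclose_dossier → ~dim_lights), contraposes to O(dim_lights → disclose_dossier); with O(dim_lights) we get O(disclose_dossier).
Premise 7, O(~review_report → ~disclose_dossier), contraposes to O(disclose_dossier → review_report); with O(disclose_dossier) we get O(review_report).
So O(review_report) holds — review_report is obligatory. None of the other listed options is made obligatory by any chain of premises.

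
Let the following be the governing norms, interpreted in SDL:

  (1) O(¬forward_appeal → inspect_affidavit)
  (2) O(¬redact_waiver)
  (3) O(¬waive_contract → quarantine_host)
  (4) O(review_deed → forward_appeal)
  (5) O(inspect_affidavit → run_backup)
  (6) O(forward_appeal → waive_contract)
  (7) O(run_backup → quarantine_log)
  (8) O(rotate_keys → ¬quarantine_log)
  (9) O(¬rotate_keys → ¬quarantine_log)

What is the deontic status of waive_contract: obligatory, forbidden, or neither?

Premises 8 and 9 cover both cases: O(rotate_keys → ¬quarantine_log) and O(¬rotate_keys → ¬quarantine_log). Since rotate_keys ∨ ¬rotate_keys is a tautology, O(¬quarantine_log) follows.
Premise 7 is O(run_backup → quarantine_log); contrapositively O(¬quarantine_log → ¬run_backup). Since O(¬quarantine_log) holds, K gives O(¬run_backup).
The contrapositive of premise 5 (O(inspect_affidavit → run_backup)) is O(¬run_backup → ¬inspect_affidavit), and O(¬run_backup) is already established, so O(¬inspect_affidavit).
Premise 1 is O(¬forward_appeal → inspect_affidavit); contrapositively O(¬inspect_affidavit → forward_appeal). Since O(¬inspect_affidavit) holds, K gives O(forward_appeal).
Premise 6 is O(forward_appeal → waive_contract); since O(forward_appeal), deontic closure gives O(waive_contract).
Premises 2, 3, 4 do not contribute to this derivation.
Hence waive_contract is obligatory.

Obligatory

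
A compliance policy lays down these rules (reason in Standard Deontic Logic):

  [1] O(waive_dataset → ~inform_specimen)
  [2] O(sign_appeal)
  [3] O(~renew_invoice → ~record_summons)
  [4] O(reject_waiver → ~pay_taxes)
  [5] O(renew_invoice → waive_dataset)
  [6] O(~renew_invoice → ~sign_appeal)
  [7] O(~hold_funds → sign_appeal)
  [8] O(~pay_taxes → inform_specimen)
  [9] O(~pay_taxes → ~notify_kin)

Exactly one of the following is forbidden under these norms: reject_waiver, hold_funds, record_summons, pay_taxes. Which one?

From premise 2 we have O(sign_appeal).
Premise 6, O(~renew_invoice → ~sign_appeal), contraposes to O(sign_appeal → renew_invoice); with O(sign_appeal) we get O(renew_invoice).
Applying K to premise 5 (O(renew_invoice → waive_dataset)) and O(renew_invoice) yields O(waive_dataset).
With premise 1, O(waive_dataset → ~inform_specimen), the K-axiom yields O(~inform_specimen).
Premise 8 is O(~pay_taxes → inform_specimen); contrapositively O(~inform_specimen → pay_taxes). Since O(~inform_specimen) holds, K gives O(pay_taxes).
Premise 4 is O(reject_waiver → ~pay_taxes); contrapositively O(pay_taxes → ~reject_waiver). Since O(pay_taxes) holds, K gives O(~reject_waiver).
So O(~reject_waiver) holds, i.e. reject_waiver is forbidden. None of the other listed options is forbidden under the premises.

reject_waiver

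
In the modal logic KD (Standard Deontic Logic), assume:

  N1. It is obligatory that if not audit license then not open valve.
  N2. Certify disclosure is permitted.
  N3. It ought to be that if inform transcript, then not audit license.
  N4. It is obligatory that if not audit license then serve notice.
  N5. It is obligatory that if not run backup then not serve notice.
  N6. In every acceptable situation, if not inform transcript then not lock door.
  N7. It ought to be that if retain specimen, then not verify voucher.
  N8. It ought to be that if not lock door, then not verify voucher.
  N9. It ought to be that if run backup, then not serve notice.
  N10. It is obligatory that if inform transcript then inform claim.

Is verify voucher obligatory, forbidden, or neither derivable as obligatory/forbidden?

Premises 5 and 9 are O(¬run_backup → ¬serve_notice) and O(run_backup → ¬serve_notice); every ideal world satisfies ¬run_backup or run_backup, so in either case ¬serve_notice holds — hence O(¬serve_notice).
Premise 4 is O(¬audit_license → serve_notice); contrapositively O(¬serve_notice → audit_license). Since O(¬serve_notice) holds, K gives O(audit_license).
Premise 3, O(inform_transcript → ¬audit_license), contraposes to O(audit_license → ¬inform_transcript); with O(audit_license) we get O(¬inform_transcript).
From O(¬inform_transcript) and premise 6, O(¬inform_transcript → ¬lock_door), we obtain O(¬lock_door).
With premise 8, O(¬lock_door → ¬verify_voucher), the K-axiom yields O(¬verify_voucher).
Premises 1, 2, 7, 10 do not contribute to this derivation.
Thus O(¬verify_voucher), which is F(verify_voucher): verify_voucher is forbidden.

Forbidden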